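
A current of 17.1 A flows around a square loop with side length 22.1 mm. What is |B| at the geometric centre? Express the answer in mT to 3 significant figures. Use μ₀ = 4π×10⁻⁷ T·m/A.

B ≈ 0.875 mT

Each side is a finite straight segment at perpendicular distance d = a/(2 tan(π/4)) = 0.01105 m from the centre, with end-angles ±π/4.
One side contributes B₁ = (μ₀I/4πd)·2 sin(π/4) = 2.19×10⁻⁴ T.
All 4 sides add in the same direction: B = 4 × 2.19×10⁻⁴ = 8.75×10⁻⁴ T.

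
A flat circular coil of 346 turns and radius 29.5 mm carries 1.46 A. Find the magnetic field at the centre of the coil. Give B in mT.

B ≈ 10.8 mT

For an N-turn flat coil, B = Nμ₀I/(2R) with R = 0.0295 m.
B = 346 × 3.11×10⁻⁵ T = 1.08×10⁻² T.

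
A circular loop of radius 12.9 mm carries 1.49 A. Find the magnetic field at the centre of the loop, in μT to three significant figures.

At the centre of a circular loop the Biot–Savart law gives B = μ₀I/(2R).
B = (4π×10⁻⁷ × 1.49) / (2 × 0.0129) = 7.26×10⁻⁵ T.

B ≈ 72.6 μT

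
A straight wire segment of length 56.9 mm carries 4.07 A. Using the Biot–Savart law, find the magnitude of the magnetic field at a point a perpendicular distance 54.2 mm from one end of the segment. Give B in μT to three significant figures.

For a finite straight segment, B = (μ₀I/4πd)(sinθ₁ + sinθ₂), where θ₁, θ₂ are the angles from the perpendicular to each end.
The perpendicular foot is at one end, so the two end-offsets along the wire are 0 and L = 0.0569 m.
sinθ₁ = 0/√(0²+0.0542²) = 0.0000; sinθ₂ = 0.0569/√(0.0569²+0.0542²) = 0.7241.
B = (4π×10⁻⁷ × 4.07) / (4π × 0.0542) × (0.0000 + 0.7241) = 5.44×10⁻⁶ T.

B ≈ 5.44 μT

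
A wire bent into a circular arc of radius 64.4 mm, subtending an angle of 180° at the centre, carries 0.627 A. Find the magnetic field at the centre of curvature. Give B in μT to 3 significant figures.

B ≈ 3.06 μT

The Biot–Savart field of a circular arc at its centre is B = μ₀Iφ/(4πR), with φ = 3.142 rad.
B = (4π×10⁻⁷ × 0.627 × 3.142) / (4π × 0.0644) = 3.06×10⁻⁶ T.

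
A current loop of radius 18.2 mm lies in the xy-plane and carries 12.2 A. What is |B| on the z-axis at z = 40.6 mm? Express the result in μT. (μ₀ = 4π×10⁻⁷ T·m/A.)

B ≈ 28.8 μT

On the axis of a circular loop, B = μ₀IR² / [2(R²+z²)^(3/2)].
R² + z² = (0.0182)² + (0.0406)² = 0.00198 m², and (R²+z²)^(3/2) = 8.81×10⁻⁵ m³.
B = (4π×10⁻⁷ × 12.2 × 0.0003312) / (2 × 8.81×10⁻⁵) = 2.88×10⁻⁵ T.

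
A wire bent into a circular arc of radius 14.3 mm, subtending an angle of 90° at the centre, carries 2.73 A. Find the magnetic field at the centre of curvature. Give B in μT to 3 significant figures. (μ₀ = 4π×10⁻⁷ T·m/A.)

B ≈ 30.0 μT

The Biot–Savart field of a circular arc at its centre is B = μ₀Iφ/(4πR), with φ = 1.571 rad.
B = (4π×10⁻⁷ × 2.73 × 1.571) / (4π × 0.0143) = 3.00×10⁻⁵ T.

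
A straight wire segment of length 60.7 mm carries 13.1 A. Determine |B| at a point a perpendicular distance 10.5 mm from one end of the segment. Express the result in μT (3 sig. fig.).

B ≈ 123 μT

For a finite straight segment, B = (μ₀I/4πd)(sinθ₁ + sinθ₂), where θ₁, θ₂ are the angles from the perpendicular to each end.
The perpendicular foot is at one end, so the two end-offsets along the wire are 0 and L = 0.0607 m.
sinθ₁ = 0/√(0²+0.0105²) = 0.0000; sinθ₂ = 0.0607/√(0.0607²+0.0105²) = 0.9854.
B = (4π×10⁻⁷ × 13.1) / (4π × 0.0105) × (0.0000 + 0.9854) = 1.23×10⁻⁴ T.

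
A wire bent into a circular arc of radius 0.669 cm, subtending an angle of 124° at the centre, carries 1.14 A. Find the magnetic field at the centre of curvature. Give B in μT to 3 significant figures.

B ≈ 36.9 μT

The Biot–Savart field of a circular arc at its centre is B = μ₀Iφ/(4πR), with φ = 2.164 rad.
B = (4π×10⁻⁷ × 1.14 × 2.164) / (4π × 0.00669) = 3.69×10⁻⁵ T.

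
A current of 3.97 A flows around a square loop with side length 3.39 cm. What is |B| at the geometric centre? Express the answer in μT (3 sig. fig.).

Each side is a finite straight segment at perpendicular distance d = a/(2 tan(π/4)) = 0.01695 m from the centre, with end-angles ±π/4.
One side contributes B₁ = (μ₀I/4πd)·2 sin(π/4) = 3.31×10⁻⁵ T.
All 4 sides add in the same direction: B = 4 × 3.31×10⁻⁵ = 1.32×10⁻⁴ T.

B ≈ 132 μT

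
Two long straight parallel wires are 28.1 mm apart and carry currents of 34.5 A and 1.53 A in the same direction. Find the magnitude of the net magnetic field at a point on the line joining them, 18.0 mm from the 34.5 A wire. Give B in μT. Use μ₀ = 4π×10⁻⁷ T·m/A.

B ≈ 353 μT

Each long wire gives B = μ₀I/(2πd). Distances are d₁ = 0.018 m and d₂ = 0.0101 m.
B₁ = 3.83×10⁻⁴ T, B₂ = 3.03×10⁻⁵ T.
Between parallel currents the two contributions point in opposite directions, so they subtract. B = |B₁ − B₂| = |3.83×10⁻⁴ − 3.03×10⁻⁵| = 3.53×10⁻⁴ T.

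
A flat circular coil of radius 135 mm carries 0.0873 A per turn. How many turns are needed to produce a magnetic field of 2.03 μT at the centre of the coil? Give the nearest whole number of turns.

N = 5

For an N-turn coil, B = Nμ₀I/(2R). A single turn gives B₁ = 4.06×10⁻⁷ T with R = 0.135 m.
N = B/B₁ = 2.03×10⁻⁶ / 4.06×10⁻⁷ = 5.00.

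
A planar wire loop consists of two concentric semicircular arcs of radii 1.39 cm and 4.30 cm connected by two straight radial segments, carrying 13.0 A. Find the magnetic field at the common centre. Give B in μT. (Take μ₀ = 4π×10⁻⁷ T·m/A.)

The radial connectors point toward the centre, so dl × r̂ = 0 and they contribute nothing.
Each semicircle gives μ₀I/(4R): inner arc 2.94×10⁻⁴ T, outer arc 9.50×10⁻⁵ T.
The two arcs carry current in opposite angular senses, so their fields oppose: B = |2.94×10⁻⁴ − 9.50×10⁻⁵| = 1.99×10⁻⁴ T.

B ≈ 199 μT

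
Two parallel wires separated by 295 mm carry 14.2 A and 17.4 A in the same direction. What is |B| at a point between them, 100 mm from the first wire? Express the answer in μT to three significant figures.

B ≈ 10.6 μT

Each long wire gives B = μ₀I/(2πd). Distances are d₁ = 0.1 m and d₂ = 0.195 m.
B₁ = 2.84×10⁻⁵ T, B₂ = 1.78×10⁻⁵ T.
Between parallel currents the two contributions point in opposite directions, so they subtract. B = |B₁ − B₂| = |2.84×10⁻⁵ − 1.78×10⁻⁵| = 1.06×10⁻⁵ T.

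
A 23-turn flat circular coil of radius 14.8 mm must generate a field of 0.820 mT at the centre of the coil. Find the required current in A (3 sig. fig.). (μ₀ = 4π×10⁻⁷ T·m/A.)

For an N-turn coil, B = Nμ₀I/(2R) with R = 0.0148 m, so I = 2RB/(Nμ₀) = 2 × 0.0148 × 8.20×10⁻⁴ / (23 × 4π×10⁻⁷) = 0.840 A.

I ≈ 0.840 A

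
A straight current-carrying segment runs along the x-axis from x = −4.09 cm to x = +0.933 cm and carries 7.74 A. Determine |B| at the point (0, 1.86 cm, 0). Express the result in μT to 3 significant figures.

For a finite straight segment, B = (μ₀I/4πd)(sinθ₁ + sinθ₂), where θ₁, θ₂ are the angles from the perpendicular to each end.
The perpendicular distance is d = 0.0186 m; the end-offsets along the wire are a = 0.0409 m and b = 0.00933 m.
sinθ₁ = 0.0409/√(0.0409²+0.0186²) = 0.9103; sinθ₂ = 0.00933/√(0.00933²+0.0186²) = 0.4484.
B = (4π×10⁻⁷ × 7.74) / (4π × 0.0186) × (0.9103 + 0.4484) = 5.65×10⁻⁵ T.

B ≈ 56.5 μT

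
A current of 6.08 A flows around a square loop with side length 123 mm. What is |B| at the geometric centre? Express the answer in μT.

B ≈ 55.9 μT

Each side is a finite straight segment at perpendicular distance d = a/(2 tan(π/4)) = 0.0615 m from the centre, with end-angles ±π/4.
One side contributes B₁ = (μ₀I/4πd)·2 sin(π/4) = 1.40×10⁻⁵ T.
All 4 sides add in the same direction: B = 4 × 1.40×10⁻⁵ = 5.59×10⁻⁵ T.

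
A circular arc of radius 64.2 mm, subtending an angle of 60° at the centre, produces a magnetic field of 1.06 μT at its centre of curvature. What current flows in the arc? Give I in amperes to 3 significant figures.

I ≈ 0.650 A

For a circular arc, B = μ₀Iφ/(4πR) with φ in radians; here φ = 1.047 rad.
So I = 4πRB/(μ₀φ) = 4π × 0.0642 × 1.06×10⁻⁶ / (4π×10⁻⁷ × 1.047) = 0.650 A.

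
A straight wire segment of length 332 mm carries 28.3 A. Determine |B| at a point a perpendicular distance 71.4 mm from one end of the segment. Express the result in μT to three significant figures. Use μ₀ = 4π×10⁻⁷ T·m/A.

B ≈ 38.7 μT

For a finite straight segment, B = (μ₀I/4πd)(sinθ₁ + sinθ₂), where θ₁, θ₂ are the angles from the perpendicular to each end.
The perpendicular foot is at one end, so the two end-offsets along the wire are 0 and L = 0.332 m.
sinθ₁ = 0/√(0²+0.0714²) = 0.0000; sinθ₂ = 0.332/√(0.332²+0.0714²) = 0.9776.
B = (4π×10⁻⁷ × 28.3) / (4π × 0.0714) × (0.0000 + 0.9776) = 3.87×10⁻⁵ T.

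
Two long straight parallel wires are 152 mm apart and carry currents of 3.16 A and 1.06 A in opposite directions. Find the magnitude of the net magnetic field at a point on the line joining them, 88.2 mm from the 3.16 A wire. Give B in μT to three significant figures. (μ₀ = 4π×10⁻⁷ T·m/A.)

B ≈ 10.5 μT

Each long wire gives B = μ₀I/(2πd). Distances are d₁ = 0.0882 m and d₂ = 0.0638 m.
B₁ = 7.17×10⁻⁶ T, B₂ = 3.32×10⁻⁶ T.
Between antiparallel currents both contributions point the same way, so they add. B = B₁ + B₂ = 7.17×10⁻⁶ + 3.32×10⁻⁶ = 1.05×10⁻⁵ T.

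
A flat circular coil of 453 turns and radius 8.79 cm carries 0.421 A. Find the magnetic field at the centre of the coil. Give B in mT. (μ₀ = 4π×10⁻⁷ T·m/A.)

For an N-turn flat coil, B = Nμ₀I/(2R) with R = 0.0879 m.
B = 453 × 3.01×10⁻⁶ T = 1.36×10⁻³ T.

B ≈ 1.36 mT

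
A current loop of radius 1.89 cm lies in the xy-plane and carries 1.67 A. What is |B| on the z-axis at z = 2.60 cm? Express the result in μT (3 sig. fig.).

On the axis of a circular loop, B = μ₀IR² / [2(R²+z²)^(3/2)].
R² + z² = (0.0189)² + (0.026)² = 0.001033 m², and (R²+z²)^(3/2) = 3.32×10⁻⁵ m³.
B = (4π×10⁻⁷ × 1.67 × 0.0003572) / (2 × 3.32×10⁻⁵) = 1.13×10⁻⁵ T.

B ≈ 11.3 μT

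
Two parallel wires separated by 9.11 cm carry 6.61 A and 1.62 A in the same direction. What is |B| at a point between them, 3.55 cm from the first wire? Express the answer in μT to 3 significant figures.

Each long wire gives B = μ₀I/(2πd). Distances are d₁ = 0.0355 m and d₂ = 0.0556 m.
B₁ = 3.72×10⁻⁵ T, B₂ = 5.83×10⁻⁶ T.
Between parallel currents the two contributions point in opposite directions, so they subtract. B = |B₁ − B₂| = |3.72×10⁻⁵ − 5.83×10⁻⁶| = 3.14×10⁻⁵ T.

B ≈ 31.4 μT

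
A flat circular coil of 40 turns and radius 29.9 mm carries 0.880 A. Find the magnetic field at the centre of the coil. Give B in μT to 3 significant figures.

B ≈ 740 μT

For an N-turn flat coil, B = Nμ₀I/(2R) with R = 0.0299 m.
B = 40 × 1.85×10⁻⁵ T = 7.40×10⁻⁴ T.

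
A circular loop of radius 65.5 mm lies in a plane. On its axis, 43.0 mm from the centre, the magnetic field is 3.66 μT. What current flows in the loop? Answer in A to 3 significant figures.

I ≈ 0.653 A

On the axis of a loop, B = μ₀IR²/[2(R²+z²)^(3/2)], so I = 2B(R²+z²)^(3/2)/(μ₀R²).
R² + z² = 0.00429 + 0.001849 = 0.006139 m²; raised to 3/2 gives 4.81×10⁻⁴ m³.
I = 2 × 3.66×10⁻⁶ × 4.81×10⁻⁴ / (1.26×10⁻⁶ × 0.00429) = 0.653 A.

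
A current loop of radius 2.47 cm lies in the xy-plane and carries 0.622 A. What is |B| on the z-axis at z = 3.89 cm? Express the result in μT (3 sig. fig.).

On the axis of a circular loop, B = μ₀IR² / [2(R²+z²)^(3/2)].
R² + z² = (0.0247)² + (0.0389)² = 0.002123 m², and (R²+z²)^(3/2) = 9.78×10⁻⁵ m³.
B = (4π×10⁻⁷ × 0.622 × 0.0006101) / (2 × 9.78×10⁻⁵) = 2.44×10⁻⁶ T.

B ≈ 2.44 μT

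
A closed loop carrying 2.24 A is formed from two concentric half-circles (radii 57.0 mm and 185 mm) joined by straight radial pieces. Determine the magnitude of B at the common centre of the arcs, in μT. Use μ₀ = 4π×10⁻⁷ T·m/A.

B ≈ 8.54 μT

The radial connectors point toward the centre, so dl × r̂ = 0 and they contribute nothing.
Each semicircle gives μ₀I/(4R): inner arc 1.23×10⁻⁵ T, outer arc 3.80×10⁻⁶ T.
The two arcs carry current in opposite angular senses, so their fields oppose: B = |1.23×10⁻⁵ − 3.80×10⁻⁶| = 8.54×10⁻⁶ T.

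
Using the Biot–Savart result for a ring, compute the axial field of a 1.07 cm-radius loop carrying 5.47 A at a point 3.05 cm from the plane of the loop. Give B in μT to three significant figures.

On the axis of a circular loop, B = μ₀IR² / [2(R²+z²)^(3/2)].
R² + z² = (0.0107)² + (0.0305)² = 0.001045 m², and (R²+z²)^(3/2) = 3.38×10⁻⁵ m³.
B = (4π×10⁻⁷ × 5.47 × 0.0001145) / (2 × 3.38×10⁻⁵) = 1.17×10⁻⁵ T.

B ≈ 11.7 μT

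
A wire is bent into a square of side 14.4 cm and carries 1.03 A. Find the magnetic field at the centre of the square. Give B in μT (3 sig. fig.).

Each side is a finite straight segment at perpendicular distance d = a/(2 tan(π/4)) = 0.072 m from the centre, with end-angles ±π/4.
One side contributes B₁ = (μ₀I/4πd)·2 sin(π/4) = 2.02×10⁻⁶ T.
All 4 sides add in the same direction: B = 4 × 2.02×10⁻⁶ = 8.09×10⁻⁶ T.

B ≈ 8.09 μT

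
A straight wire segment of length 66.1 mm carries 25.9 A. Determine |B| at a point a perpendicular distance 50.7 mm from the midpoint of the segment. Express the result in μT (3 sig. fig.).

B ≈ 55.8 μT

For a finite straight segment, B = (μ₀I/4πd)(sinθ₁ + sinθ₂), where θ₁, θ₂ are the angles from the perpendicular to each end.
The perpendicular from the point meets the wire at its midpoint, so each end is L/2 = 0.03305 m away along the wire.
sinθ₁ = 0.03305/√(0.03305²+0.0507²) = 0.5461; sinθ₂ = 0.03305/√(0.03305²+0.0507²) = 0.5461.
B = (4π×10⁻⁷ × 25.9) / (4π × 0.0507) × (0.5461 + 0.5461) = 5.58×10⁻⁵ T.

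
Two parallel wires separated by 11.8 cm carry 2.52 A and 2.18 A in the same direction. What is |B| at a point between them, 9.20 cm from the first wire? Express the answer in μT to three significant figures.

Each long wire gives B = μ₀I/(2πd). Distances are d₁ = 0.092 m and d₂ = 0.026 m.
B₁ = 5.48×10⁻⁶ T, B₂ = 1.68×10⁻⁵ T.
Between parallel currents the two contributions point in opposite directions, so they subtract. B = |B₁ − B₂| = |5.48×10⁻⁶ − 1.68×10⁻⁵| = 1.13×10⁻⁵ T.

B ≈ 11.3 μT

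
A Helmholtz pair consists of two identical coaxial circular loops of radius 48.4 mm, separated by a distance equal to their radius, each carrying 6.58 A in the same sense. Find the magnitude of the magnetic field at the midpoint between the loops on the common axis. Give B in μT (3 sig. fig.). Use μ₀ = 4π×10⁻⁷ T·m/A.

Each loop contributes B = μ₀IR²/[2(R²+z²)^(3/2)] on the axis, with z measured from that loop.
Loop 1 (z = 0.0242 m): B₁ = 6.11×10⁻⁵ T. Loop 2 (z = 0.0242 m): B₂ = 6.11×10⁻⁵ T.
The fields add: B = B₁ + B₂ = 1.22×10⁻⁴ T.

B ≈ 122 μT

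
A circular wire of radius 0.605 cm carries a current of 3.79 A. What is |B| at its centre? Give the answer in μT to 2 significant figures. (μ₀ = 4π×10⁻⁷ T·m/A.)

At the centre of a circular loop the Biot–Savart law gives B = μ₀I/(2R).
B = (4π×10⁻⁷ × 3.79) / (2 × 0.00605) = 3.94×10⁻⁴ T.

B ≈ 390 μT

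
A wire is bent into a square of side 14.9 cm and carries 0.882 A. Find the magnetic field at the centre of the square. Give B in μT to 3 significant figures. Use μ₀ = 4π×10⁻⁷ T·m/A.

Each side is a finite straight segment at perpendicular distance d = a/(2 tan(π/4)) = 0.0745 m from the centre, with end-angles ±π/4.
One side contributes B₁ = (μ₀I/4πd)·2 sin(π/4) = 1.67×10⁻⁶ T.
All 4 sides add in the same direction: B = 4 × 1.67×10⁻⁶ = 6.70×10⁻⁶ T.

B ≈ 6.70 μT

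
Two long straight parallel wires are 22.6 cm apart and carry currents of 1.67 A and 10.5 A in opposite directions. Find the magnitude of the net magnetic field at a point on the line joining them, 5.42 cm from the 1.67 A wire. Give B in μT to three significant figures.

Each long wire gives B = μ₀I/(2πd). Distances are d₁ = 0.0542 m and d₂ = 0.1718 m.
B₁ = 6.16×10⁻⁶ T, B₂ = 1.22×10⁻⁵ T.
Between antiparallel currents both contributions point the same way, so they add. B = B₁ + B₂ = 6.16×10⁻⁶ + 1.22×10⁻⁵ = 1.84×10⁻⁵ T.

B ≈ 18.4 μT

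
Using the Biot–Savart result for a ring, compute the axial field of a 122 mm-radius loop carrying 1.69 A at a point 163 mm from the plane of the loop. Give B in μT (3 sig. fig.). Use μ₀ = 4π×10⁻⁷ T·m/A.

B ≈ 1.87 μT

On the axis of a circular loop, B = μ₀IR² / [2(R²+z²)^(3/2)].
R² + z² = (0.122)² + (0.163)² = 0.04145 m², and (R²+z²)^(3/2) = 8.44×10⁻³ m³.
B = (4π×10⁻⁷ × 1.69 × 0.01488) / (2 × 8.44×10⁻³) = 1.87×10⁻⁶ T.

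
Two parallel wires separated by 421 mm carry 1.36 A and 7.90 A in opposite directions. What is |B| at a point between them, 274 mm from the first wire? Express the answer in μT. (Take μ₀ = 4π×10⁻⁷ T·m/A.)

Each long wire gives B = μ₀I/(2πd). Distances are d₁ = 0.274 m and d₂ = 0.147 m.
B₁ = 9.93×10⁻⁷ T, B₂ = 1.07×10⁻⁵ T.
Between antiparallel currents both contributions point the same way, so they add. B = B₁ + B₂ = 9.93×10⁻⁷ + 1.07×10⁻⁵ = 1.17×10⁻⁵ T.

B ≈ 11.7 μT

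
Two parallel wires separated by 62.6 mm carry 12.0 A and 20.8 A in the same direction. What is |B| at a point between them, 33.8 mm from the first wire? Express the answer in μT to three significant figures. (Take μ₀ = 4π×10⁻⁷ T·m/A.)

B ≈ 73.4 μT

Each long wire gives B = μ₀I/(2πd). Distances are d₁ = 0.0338 m and d₂ = 0.0288 m.
B₁ = 7.10×10⁻⁵ T, B₂ = 1.44×10⁻⁴ T.
Between parallel currents the two contributions point in opposite directions, so they subtract. B = |B₁ − B₂| = |7.10×10⁻⁵ − 1.44×10⁻⁴| = 7.34×10⁻⁵ T.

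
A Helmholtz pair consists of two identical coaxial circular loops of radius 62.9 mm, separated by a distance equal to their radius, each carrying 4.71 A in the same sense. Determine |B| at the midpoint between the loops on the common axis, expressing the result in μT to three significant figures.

B ≈ 67.3 μT

Each loop contributes B = μ₀IR²/[2(R²+z²)^(3/2)] on the axis, with z measured from that loop.
Loop 1 (z = 0.03145 m): B₁ = 3.37×10⁻⁵ T. Loop 2 (z = 0.03145 m): B₂ = 3.37×10⁻⁵ T.
The fields add: B = B₁ + B₂ = 6.73×10⁻⁵ T.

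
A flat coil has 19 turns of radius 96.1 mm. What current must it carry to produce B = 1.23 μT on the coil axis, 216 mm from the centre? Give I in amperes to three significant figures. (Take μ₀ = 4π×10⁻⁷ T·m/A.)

For an N-turn coil, B = Nμ₀IR²/[2(R²+z²)^(3/2)] with R = 0.0961 m, z = 0.216 m, so I = 2B(R²+z²)^(3/2)/(Nμ₀R²) = 2 × 1.23×10⁻⁶ × 1.32×10⁻² / (19 × 4π×10⁻⁷ × 0.009235) = 0.147 A.

I ≈ 0.147 A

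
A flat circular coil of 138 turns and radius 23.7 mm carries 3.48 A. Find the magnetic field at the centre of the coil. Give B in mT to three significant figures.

B ≈ 12.7 mT

For an N-turn flat coil, B = Nμ₀I/(2R) with R = 0.0237 m.
B = 138 × 9.23×10⁻⁵ T = 1.27×10⁻² T.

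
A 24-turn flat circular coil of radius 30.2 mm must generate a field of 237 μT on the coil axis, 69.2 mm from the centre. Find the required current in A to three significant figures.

For an N-turn coil, B = Nμ₀IR²/[2(R²+z²)^(3/2)] with R = 0.0302 m, z = 0.0692 m, so I = 2B(R²+z²)^(3/2)/(Nμ₀R²) = 2 × 2.37×10⁻⁴ × 4.30×10⁻⁴ / (24 × 4π×10⁻⁷ × 0.000912) = 7.42 A.

I ≈ 7.42 A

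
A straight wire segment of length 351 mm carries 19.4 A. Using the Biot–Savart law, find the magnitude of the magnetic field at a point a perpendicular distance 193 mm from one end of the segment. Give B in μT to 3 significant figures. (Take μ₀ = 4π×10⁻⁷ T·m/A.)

For a finite straight segment, B = (μ₀I/4πd)(sinθ₁ + sinθ₂), where θ₁, θ₂ are the angles from the perpendicular to each end.
The perpendicular foot is at one end, so the two end-offsets along the wire are 0 and L = 0.351 m.
sinθ₁ = 0/√(0²+0.193²) = 0.0000; sinθ₂ = 0.351/√(0.351²+0.193²) = 0.8763.
B = (4π×10⁻⁷ × 19.4) / (4π × 0.193) × (0.0000 + 0.8763) = 8.81×10⁻⁶ T.

B ≈ 8.81 μT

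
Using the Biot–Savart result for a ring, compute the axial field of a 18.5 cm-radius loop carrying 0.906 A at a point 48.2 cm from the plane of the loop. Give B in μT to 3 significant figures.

On the axis of a circular loop, B = μ₀IR² / [2(R²+z²)^(3/2)].
R² + z² = (0.185)² + (0.482)² = 0.2665 m², and (R²+z²)^(3/2) = 0.138 m³.
B = (4π×10⁻⁷ × 0.906 × 0.03422) / (2 × 0.138) = 1.42×10⁻⁷ T.

B ≈ 0.142 μT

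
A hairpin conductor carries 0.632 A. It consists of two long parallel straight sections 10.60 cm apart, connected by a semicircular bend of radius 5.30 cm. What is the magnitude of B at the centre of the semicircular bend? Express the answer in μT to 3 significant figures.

The semicircular arc contributes B_arc = μ₀I·π/(4πR) = μ₀I/(4R) = 3.75×10⁻⁶ T.
Each semi-infinite lead is at perpendicular distance R = 0.053 m from the centre, with the perpendicular foot at its near end, so it contributes μ₀I/(4πR); both point the same way, together 2.38×10⁻⁶ T.
Arc and leads all point the same direction: B = 3.75×10⁻⁶ + 2.38×10⁻⁶ = 6.13×10⁻⁶ T.

B ≈ 6.13 μT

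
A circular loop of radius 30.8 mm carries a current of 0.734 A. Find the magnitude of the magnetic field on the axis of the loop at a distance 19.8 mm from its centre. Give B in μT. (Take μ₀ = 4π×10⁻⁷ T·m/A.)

On the axis of a circular loop, B = μ₀IR² / [2(R²+z²)^(3/2)].
R² + z² = (0.0308)² + (0.0198)² = 0.001341 m², and (R²+z²)^(3/2) = 4.91×10⁻⁵ m³.
B = (4π×10⁻⁷ × 0.734 × 0.0009486) / (2 × 4.91×10⁻⁵) = 8.91×10⁻⁶ T.

B ≈ 8.91 μT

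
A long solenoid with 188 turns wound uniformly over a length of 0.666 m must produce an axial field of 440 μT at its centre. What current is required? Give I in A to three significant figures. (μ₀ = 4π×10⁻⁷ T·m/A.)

I ≈ 1.24 A

Inside a long solenoid B = μ₀nI with n = 282.3 m⁻¹, so I = B/(μ₀n).
I = 4.40×10⁻⁴ / (4π×10⁻⁷ × 282.3) = 1.24 A.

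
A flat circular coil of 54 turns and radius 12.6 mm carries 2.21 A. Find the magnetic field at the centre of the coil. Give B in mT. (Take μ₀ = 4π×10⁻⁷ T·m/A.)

For an N-turn flat coil, B = Nμ₀I/(2R) with R = 0.0126 m.
B = 54 × 1.10×10⁻⁴ T = 5.95×10⁻³ T.

B ≈ 5.95 mT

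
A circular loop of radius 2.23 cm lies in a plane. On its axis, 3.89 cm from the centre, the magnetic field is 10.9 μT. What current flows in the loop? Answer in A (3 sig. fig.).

I ≈ 3.14 A

On the axis of a loop, B = μ₀IR²/[2(R²+z²)^(3/2)], so I = 2B(R²+z²)^(3/2)/(μ₀R²).
R² + z² = 0.0004973 + 0.001513 = 0.002011 m²; raised to 3/2 gives 9.01×10⁻⁵ m³.
I = 2 × 1.09×10⁻⁵ × 9.01×10⁻⁵ / (1.26×10⁻⁶ × 0.0004973) = 3.14 A.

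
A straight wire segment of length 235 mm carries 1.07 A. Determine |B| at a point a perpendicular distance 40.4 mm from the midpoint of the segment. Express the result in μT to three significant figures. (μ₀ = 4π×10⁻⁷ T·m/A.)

B ≈ 5.01 μT

For a finite straight segment, B = (μ₀I/4πd)(sinθ₁ + sinθ₂), where θ₁, θ₂ are the angles from the perpendicular to each end.
The perpendicular from the point meets the wire at its midpoint, so each end is L/2 = 0.1175 m away along the wire.
sinθ₁ = 0.1175/√(0.1175²+0.0404²) = 0.9457; sinθ₂ = 0.1175/√(0.1175²+0.0404²) = 0.9457.
B = (4π×10⁻⁷ × 1.07) / (4π × 0.0404) × (0.9457 + 0.9457) = 5.01×10⁻⁶ T.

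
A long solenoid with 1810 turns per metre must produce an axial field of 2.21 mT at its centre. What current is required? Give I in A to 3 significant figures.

I ≈ 0.972 A

Inside a long solenoid B = μ₀nI with n = 1810 m⁻¹, so I = B/(μ₀n).
I = 2.21×10⁻³ / (4π×10⁻⁷ × 1810) = 0.972 A.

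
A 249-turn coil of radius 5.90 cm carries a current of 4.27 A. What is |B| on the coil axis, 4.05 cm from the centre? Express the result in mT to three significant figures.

For an N-turn flat coil, B = Nμ₀IR²/[2(R²+z²)^(3/2)] with R = 0.059 m, z = 0.0405 m.
B = 249 × 2.55×10⁻⁵ T = 6.35×10⁻³ T.

B ≈ 6.35 mT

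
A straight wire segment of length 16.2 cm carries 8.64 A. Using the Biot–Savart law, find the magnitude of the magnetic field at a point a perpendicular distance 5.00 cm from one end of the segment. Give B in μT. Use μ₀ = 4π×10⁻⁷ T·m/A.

For a finite straight segment, B = (μ₀I/4πd)(sinθ₁ + sinθ₂), where θ₁, θ₂ are the angles from the perpendicular to each end.
The perpendicular foot is at one end, so the two end-offsets along the wire are 0 and L = 0.162 m.
sinθ₁ = 0/√(0²+0.05²) = 0.0000; sinθ₂ = 0.162/√(0.162²+0.05²) = 0.9555.
B = (4π×10⁻⁷ × 8.64) / (4π × 0.05) × (0.0000 + 0.9555) = 1.65×10⁻⁵ T.

B ≈ 16.5 μT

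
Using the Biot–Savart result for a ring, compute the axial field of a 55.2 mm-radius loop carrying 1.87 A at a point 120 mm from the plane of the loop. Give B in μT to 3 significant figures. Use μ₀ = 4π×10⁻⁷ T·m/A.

On the axis of a circular loop, B = μ₀IR² / [2(R²+z²)^(3/2)].
R² + z² = (0.0552)² + (0.12)² = 0.01745 m², and (R²+z²)^(3/2) = 2.30×10⁻³ m³.
B = (4π×10⁻⁷ × 1.87 × 0.003047) / (2 × 2.30×10⁻³) = 1.55×10⁻⁶ T.

B ≈ 1.55 μT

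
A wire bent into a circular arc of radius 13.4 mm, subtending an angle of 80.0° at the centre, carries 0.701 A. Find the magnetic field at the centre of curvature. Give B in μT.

The Biot–Savart field of a circular arc at its centre is B = μ₀Iφ/(4πR), with φ = 1.396 rad.
B = (4π×10⁻⁷ × 0.701 × 1.396) / (4π × 0.0134) = 7.30×10⁻⁶ T.

B ≈ 7.30 μT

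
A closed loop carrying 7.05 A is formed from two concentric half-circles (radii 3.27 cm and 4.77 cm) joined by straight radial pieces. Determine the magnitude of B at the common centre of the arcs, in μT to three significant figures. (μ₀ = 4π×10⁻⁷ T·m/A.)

The radial connectors point toward the centre, so dl × r̂ = 0 and they contribute nothing.
Each semicircle gives μ₀I/(4R): inner arc 6.77×10⁻⁵ T, outer arc 4.64×10⁻⁵ T.
The two arcs carry current in opposite angular senses, so their fields oppose: B = |6.77×10⁻⁵ − 4.64×10⁻⁵| = 2.13×10⁻⁵ T.

B ≈ 21.3 μT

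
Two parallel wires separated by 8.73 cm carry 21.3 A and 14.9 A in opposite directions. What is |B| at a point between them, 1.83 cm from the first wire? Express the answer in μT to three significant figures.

Each long wire gives B = μ₀I/(2πd). Distances are d₁ = 0.0183 m and d₂ = 0.069 m.
B₁ = 2.33×10⁻⁴ T, B₂ = 4.32×10⁻⁵ T.
Between antiparallel currents both contributions point the same way, so they add. B = B₁ + B₂ = 2.33×10⁻⁴ + 4.32×10⁻⁵ = 2.76×10⁻⁴ T.

B ≈ 276 μT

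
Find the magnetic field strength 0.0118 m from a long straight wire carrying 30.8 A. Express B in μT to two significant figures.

For an infinitely long straight wire, B = μ₀I/(2πd).
B = (4π×10⁻⁷ × 30.8) / (2π × 0.0118) = 5.22×10⁻⁴ T.

B ≈ 520 μT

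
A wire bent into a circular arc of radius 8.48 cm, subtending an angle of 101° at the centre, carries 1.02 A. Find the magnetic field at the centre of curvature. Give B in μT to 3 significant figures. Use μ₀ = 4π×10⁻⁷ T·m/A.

The Biot–Savart field of a circular arc at its centre is B = μ₀Iφ/(4πR), with φ = 1.763 rad.
B = (4π×10⁻⁷ × 1.02 × 1.763) / (4π × 0.0848) = 2.12×10⁻⁶ T.

B ≈ 2.12 μT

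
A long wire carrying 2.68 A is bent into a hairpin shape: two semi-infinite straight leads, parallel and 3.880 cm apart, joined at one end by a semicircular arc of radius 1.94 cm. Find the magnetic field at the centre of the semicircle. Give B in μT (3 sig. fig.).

B ≈ 71.0 μT

The semicircular arc contributes B_arc = μ₀I·π/(4πR) = μ₀I/(4R) = 4.34×10⁻⁵ T.
Each semi-infinite lead is at perpendicular distance R = 0.0194 m from the centre, with the perpendicular foot at its near end, so it contributes μ₀I/(4πR); both point the same way, together 2.76×10⁻⁵ T.
Arc and leads all point the same direction: B = 4.34×10⁻⁵ + 2.76×10⁻⁵ = 7.10×10⁻⁵ T.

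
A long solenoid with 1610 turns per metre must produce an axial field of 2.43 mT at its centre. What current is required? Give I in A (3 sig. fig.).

I ≈ 1.20 A

Inside a long solenoid B = μ₀nI with n = 1610 m⁻¹, so I = B/(μ₀n).
I = 2.43×10⁻³ / (4π×10⁻⁷ × 1610) = 1.20 A.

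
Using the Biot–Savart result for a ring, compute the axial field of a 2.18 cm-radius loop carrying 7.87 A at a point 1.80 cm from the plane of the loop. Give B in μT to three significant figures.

B ≈ 104 μT

On the axis of a circular loop, B = μ₀IR² / [2(R²+z²)^(3/2)].
R² + z² = (0.0218)² + (0.018)² = 0.0007992 m², and (R²+z²)^(3/2) = 2.26×10⁻⁵ m³.
B = (4π×10⁻⁷ × 7.87 × 0.0004752) / (2 × 2.26×10⁻⁵) = 1.04×10⁻⁴ T.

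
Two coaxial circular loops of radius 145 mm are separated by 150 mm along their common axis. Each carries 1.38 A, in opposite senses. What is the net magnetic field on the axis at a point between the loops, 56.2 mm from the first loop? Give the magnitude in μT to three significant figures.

Each loop contributes B = μ₀IR²/[2(R²+z²)^(3/2)] on the axis, with z measured from that loop.
Loop 1 (z = 0.0562 m): B₁ = 4.85×10⁻⁶ T. Loop 2 (z = 0.0938 m): B₂ = 3.54×10⁻⁶ T.
The fields oppose: B = |B₁ − B₂| = 1.31×10⁻⁶ T.

B ≈ 1.31 μT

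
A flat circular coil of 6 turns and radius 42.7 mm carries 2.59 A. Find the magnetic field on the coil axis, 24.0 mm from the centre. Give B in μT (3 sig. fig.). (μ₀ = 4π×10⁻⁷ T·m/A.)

For an N-turn flat coil, B = Nμ₀IR²/[2(R²+z²)^(3/2)] with R = 0.0427 m, z = 0.024 m.
B = 6 × 2.52×10⁻⁵ T = 1.51×10⁻⁴ T.

B ≈ 151 μT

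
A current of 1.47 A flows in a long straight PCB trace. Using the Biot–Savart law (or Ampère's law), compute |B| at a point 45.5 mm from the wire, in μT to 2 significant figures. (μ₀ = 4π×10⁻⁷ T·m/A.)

For an infinitely long straight wire, B = μ₀I/(2πd).
B = (4π×10⁻⁷ × 1.47) / (2π × 0.0455) = 6.46×10⁻⁶ T.

B ≈ 6.5 μT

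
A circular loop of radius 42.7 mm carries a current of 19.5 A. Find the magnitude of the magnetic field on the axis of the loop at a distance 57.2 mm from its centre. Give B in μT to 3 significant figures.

B ≈ 61.4 μT

On the axis of a circular loop, B = μ₀IR² / [2(R²+z²)^(3/2)].
R² + z² = (0.0427)² + (0.0572)² = 0.005095 m², and (R²+z²)^(3/2) = 3.64×10⁻⁴ m³.
B = (4π×10⁻⁷ × 19.5 × 0.001823) / (2 × 3.64×10⁻⁴) = 6.14×10⁻⁵ T.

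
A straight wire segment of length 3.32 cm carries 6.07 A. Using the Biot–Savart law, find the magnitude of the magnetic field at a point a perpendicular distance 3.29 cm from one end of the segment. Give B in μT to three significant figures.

B ≈ 13.1 μT

For a finite straight segment, B = (μ₀I/4πd)(sinθ₁ + sinθ₂), where θ₁, θ₂ are the angles from the perpendicular to each end.
The perpendicular foot is at one end, so the two end-offsets along the wire are 0 and L = 0.0332 m.
sinθ₁ = 0/√(0²+0.0329²) = 0.0000; sinθ₂ = 0.0332/√(0.0332²+0.0329²) = 0.7103.
B = (4π×10⁻⁷ × 6.07) / (4π × 0.0329) × (0.0000 + 0.7103) = 1.31×10⁻⁵ T.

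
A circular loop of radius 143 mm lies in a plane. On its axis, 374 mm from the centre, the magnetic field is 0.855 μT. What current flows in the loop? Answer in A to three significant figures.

I ≈ 4.27 A

On the axis of a loop, B = μ₀IR²/[2(R²+z²)^(3/2)], so I = 2B(R²+z²)^(3/2)/(μ₀R²).
R² + z² = 0.02045 + 0.1399 = 0.1603 m²; raised to 3/2 gives 6.42×10⁻² m³.
I = 2 × 8.55×10⁻⁷ × 6.42×10⁻² / (1.26×10⁻⁶ × 0.02045) = 4.27 A.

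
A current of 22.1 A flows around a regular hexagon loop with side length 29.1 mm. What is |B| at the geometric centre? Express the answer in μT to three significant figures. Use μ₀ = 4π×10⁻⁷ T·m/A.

Each side is a finite straight segment at perpendicular distance d = a/(2 tan(π/6)) = 0.0252 m from the centre, with end-angles ±π/6.
One side contributes B₁ = (μ₀I/4πd)·2 sin(π/6) = 8.77×10⁻⁵ T.
All 6 sides add in the same direction: B = 6 × 8.77×10⁻⁵ = 5.26×10⁻⁴ T.

B ≈ 526 μT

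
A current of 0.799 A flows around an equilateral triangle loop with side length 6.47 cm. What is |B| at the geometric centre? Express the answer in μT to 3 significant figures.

B ≈ 22.2 μT

Each side is a finite straight segment at perpendicular distance d = a/(2 tan(π/3)) = 0.01868 m from the centre, with end-angles ±π/3.
One side contributes B₁ = (μ₀I/4πd)·2 sin(π/3) = 7.41×10⁻⁶ T.
All 3 sides add in the same direction: B = 3 × 7.41×10⁻⁶ = 2.22×10⁻⁵ T.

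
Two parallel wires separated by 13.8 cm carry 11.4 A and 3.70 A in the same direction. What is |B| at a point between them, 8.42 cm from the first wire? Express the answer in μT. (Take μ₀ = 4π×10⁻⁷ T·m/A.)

Each long wire gives B = μ₀I/(2πd). Distances are d₁ = 0.0842 m and d₂ = 0.0538 m.
B₁ = 2.71×10⁻⁵ T, B₂ = 1.38×10⁻⁵ T.
Between parallel currents the two contributions point in opposite directions, so they subtract. B = |B₁ − B₂| = |2.71×10⁻⁵ − 1.38×10⁻⁵| = 1.33×10⁻⁵ T.

B ≈ 13.3 μT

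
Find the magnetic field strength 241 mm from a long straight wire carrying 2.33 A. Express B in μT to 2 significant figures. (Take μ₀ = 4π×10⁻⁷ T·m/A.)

For an infinitely long straight wire, B = μ₀I/(2πd).
B = (4π×10⁻⁷ × 2.33) / (2π × 0.241) = 1.93×10⁻⁶ T.

B ≈ 1.9 μT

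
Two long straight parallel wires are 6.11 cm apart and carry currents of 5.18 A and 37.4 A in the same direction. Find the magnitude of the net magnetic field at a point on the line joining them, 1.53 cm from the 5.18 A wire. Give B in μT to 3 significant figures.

Each long wire gives B = μ₀I/(2πd). Distances are d₁ = 0.0153 m and d₂ = 0.0458 m.
B₁ = 6.77×10⁻⁵ T, B₂ = 1.63×10⁻⁴ T.
Between parallel currents the two contributions point in opposite directions, so they subtract. B = |B₁ − B₂| = |6.77×10⁻⁵ − 1.63×10⁻⁴| = 9.56×10⁻⁵ T.

B ≈ 95.6 μT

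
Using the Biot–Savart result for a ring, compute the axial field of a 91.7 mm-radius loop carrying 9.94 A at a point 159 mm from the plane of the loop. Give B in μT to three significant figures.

B ≈ 8.49 μT

On the axis of a circular loop, B = μ₀IR² / [2(R²+z²)^(3/2)].
R² + z² = (0.0917)² + (0.159)² = 0.03369 m², and (R²+z²)^(3/2) = 6.18×10⁻³ m³.
B = (4π×10⁻⁷ × 9.94 × 0.008409) / (2 × 6.18×10⁻³) = 8.49×10⁻⁶ T.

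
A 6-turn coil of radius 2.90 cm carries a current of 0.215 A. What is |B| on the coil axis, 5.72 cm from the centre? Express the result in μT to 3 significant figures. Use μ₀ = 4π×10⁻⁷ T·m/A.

For an N-turn flat coil, B = Nμ₀IR²/[2(R²+z²)^(3/2)] with R = 0.029 m, z = 0.0572 m.
B = 6 × 4.31×10⁻⁷ T = 2.58×10⁻⁶ T.

B ≈ 2.58 μT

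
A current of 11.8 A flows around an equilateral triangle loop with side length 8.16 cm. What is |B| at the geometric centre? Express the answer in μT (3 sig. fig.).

Each side is a finite straight segment at perpendicular distance d = a/(2 tan(π/3)) = 0.02356 m from the centre, with end-angles ±π/3.
One side contributes B₁ = (μ₀I/4πd)·2 sin(π/3) = 8.68×10⁻⁵ T.
All 3 sides add in the same direction: B = 3 × 8.68×10⁻⁵ = 2.60×10⁻⁴ T.

B ≈ 260 μT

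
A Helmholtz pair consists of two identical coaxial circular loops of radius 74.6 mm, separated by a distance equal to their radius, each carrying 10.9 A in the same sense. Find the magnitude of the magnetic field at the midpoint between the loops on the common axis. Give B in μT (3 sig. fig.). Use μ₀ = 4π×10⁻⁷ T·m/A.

Each loop contributes B = μ₀IR²/[2(R²+z²)^(3/2)] on the axis, with z measured from that loop.
Loop 1 (z = 0.0373 m): B₁ = 6.57×10⁻⁵ T. Loop 2 (z = 0.0373 m): B₂ = 6.57×10⁻⁵ T.
The fields add: B = B₁ + B₂ = 1.31×10⁻⁴ T.

B ≈ 131 μT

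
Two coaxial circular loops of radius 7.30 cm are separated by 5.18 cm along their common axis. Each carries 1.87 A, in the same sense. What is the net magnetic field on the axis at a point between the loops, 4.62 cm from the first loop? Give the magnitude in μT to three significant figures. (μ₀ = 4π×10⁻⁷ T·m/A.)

Each loop contributes B = μ₀IR²/[2(R²+z²)^(3/2)] on the axis, with z measured from that loop.
Loop 1 (z = 0.0462 m): B₁ = 9.71×10⁻⁶ T. Loop 2 (z = 0.0056 m): B₂ = 1.60×10⁻⁵ T.
The fields add: B = B₁ + B₂ = 2.57×10⁻⁵ T.

B ≈ 25.7 μT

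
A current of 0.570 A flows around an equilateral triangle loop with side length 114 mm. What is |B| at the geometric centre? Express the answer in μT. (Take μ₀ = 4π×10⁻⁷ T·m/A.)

Each side is a finite straight segment at perpendicular distance d = a/(2 tan(π/3)) = 0.03291 m from the centre, with end-angles ±π/3.
One side contributes B₁ = (μ₀I/4πd)·2 sin(π/3) = 3.00×10⁻⁶ T.
All 3 sides add in the same direction: B = 3 × 3.00×10⁻⁶ = 9.00×10⁻⁶ T.

B ≈ 9.00 μT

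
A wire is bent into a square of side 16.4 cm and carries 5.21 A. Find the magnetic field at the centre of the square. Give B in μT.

B ≈ 35.9 μT

Each side is a finite straight segment at perpendicular distance d = a/(2 tan(π/4)) = 0.082 m from the centre, with end-angles ±π/4.
One side contributes B₁ = (μ₀I/4πd)·2 sin(π/4) = 8.99×10⁻⁶ T.
All 4 sides add in the same direction: B = 4 × 8.99×10⁻⁶ = 3.59×10⁻⁵ T.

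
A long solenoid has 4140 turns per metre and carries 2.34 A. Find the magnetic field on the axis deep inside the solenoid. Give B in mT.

Inside a long solenoid, B = μ₀nI with n = 4140 turns/m.
B = 4π×10⁻⁷ × 4140 × 2.34 = 1.22×10⁻² T.

B ≈ 12.2 mT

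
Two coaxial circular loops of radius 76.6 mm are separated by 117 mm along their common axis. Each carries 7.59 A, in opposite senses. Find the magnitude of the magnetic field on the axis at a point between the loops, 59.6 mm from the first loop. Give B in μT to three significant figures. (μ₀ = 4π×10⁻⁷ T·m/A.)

Each loop contributes B = μ₀IR²/[2(R²+z²)^(3/2)] on the axis, with z measured from that loop.
Loop 1 (z = 0.0596 m): B₁ = 3.06×10⁻⁵ T. Loop 2 (z = 0.0574 m): B₂ = 3.19×10⁻⁵ T.
The fields oppose: B = |B₁ − B₂| = 1.30×10⁻⁶ T.

B ≈ 1.30 μT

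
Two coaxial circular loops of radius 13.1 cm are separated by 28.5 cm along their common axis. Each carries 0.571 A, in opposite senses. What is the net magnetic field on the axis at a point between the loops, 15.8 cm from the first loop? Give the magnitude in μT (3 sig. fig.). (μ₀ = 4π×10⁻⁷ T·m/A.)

Each loop contributes B = μ₀IR²/[2(R²+z²)^(3/2)] on the axis, with z measured from that loop.
Loop 1 (z = 0.158 m): B₁ = 7.12×10⁻⁷ T. Loop 2 (z = 0.127 m): B₂ = 1.01×10⁻⁶ T.
The fields oppose: B = |B₁ − B₂| = 3.02×10⁻⁷ T.

B ≈ 0.302 μT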